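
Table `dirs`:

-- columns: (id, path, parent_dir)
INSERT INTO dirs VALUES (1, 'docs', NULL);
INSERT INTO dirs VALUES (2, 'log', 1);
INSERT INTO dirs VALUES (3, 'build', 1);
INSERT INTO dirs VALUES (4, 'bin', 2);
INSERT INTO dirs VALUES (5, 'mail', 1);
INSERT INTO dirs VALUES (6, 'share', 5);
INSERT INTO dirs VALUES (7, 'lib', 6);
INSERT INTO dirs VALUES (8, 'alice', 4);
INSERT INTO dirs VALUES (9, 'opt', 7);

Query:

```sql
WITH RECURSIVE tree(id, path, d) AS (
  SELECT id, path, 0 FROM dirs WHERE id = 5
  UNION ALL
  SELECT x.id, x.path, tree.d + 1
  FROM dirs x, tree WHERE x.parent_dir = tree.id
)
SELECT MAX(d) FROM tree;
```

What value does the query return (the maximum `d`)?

Base: id=5 (mail) at d 0.
Iteration 1: rows with parent_dir in {5} -> share (id 6, d 1).
Iteration 2: rows with parent_dir in {6} -> lib (id 7, d 2).
Iteration 3: rows with parent_dir in {7} -> opt (id 9, d 3).
Iteration 4: no rows with parent_dir in {9}; recursion stops.
d values: 0, 1, 2, 3; the maximum is 3.

3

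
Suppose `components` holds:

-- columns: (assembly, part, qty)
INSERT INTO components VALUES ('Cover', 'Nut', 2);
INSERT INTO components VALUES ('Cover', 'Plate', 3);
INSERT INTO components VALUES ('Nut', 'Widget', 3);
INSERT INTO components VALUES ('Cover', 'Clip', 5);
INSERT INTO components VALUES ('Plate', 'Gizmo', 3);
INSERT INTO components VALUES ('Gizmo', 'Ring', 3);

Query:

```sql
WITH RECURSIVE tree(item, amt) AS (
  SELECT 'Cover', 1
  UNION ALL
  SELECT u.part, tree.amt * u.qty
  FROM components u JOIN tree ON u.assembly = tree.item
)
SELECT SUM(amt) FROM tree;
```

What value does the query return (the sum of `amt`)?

53

Base: (Cover, amt=1).
Iteration 1: components of {Cover} -> Clip = 1*5 = 5, Nut = 1*2 = 2, Plate = 1*3 = 3.
Iteration 2: components of {Clip,Nut,Plate} -> Gizmo = 3*3 = 9, Widget = 2*3 = 6.
Iteration 3: components of {Gizmo,Widget} -> Ring = 9*3 = 27.
Iteration 4: no further components; recursion stops.
SUM(amt) = 1 + 2 + 3 + 5 + 6 + 9 + 27 = 53.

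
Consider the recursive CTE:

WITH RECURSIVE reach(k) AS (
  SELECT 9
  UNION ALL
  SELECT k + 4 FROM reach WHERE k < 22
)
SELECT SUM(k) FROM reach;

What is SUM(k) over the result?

85

Base: k=9.
Iteration 1: 9 < 22 holds -> k = 9 + 4 = 13.
Iteration 2: 13 < 22 holds -> k = 13 + 4 = 17.
Iteration 3: 17 < 22 holds -> k = 17 + 4 = 21.
Iteration 4: 21 < 22 holds -> k = 21 + 4 = 25.
Iteration 5: 25 < 22 fails; recursion stops.
SUM(k) = 9 + 13 + 17 + 21 + 25 = 85.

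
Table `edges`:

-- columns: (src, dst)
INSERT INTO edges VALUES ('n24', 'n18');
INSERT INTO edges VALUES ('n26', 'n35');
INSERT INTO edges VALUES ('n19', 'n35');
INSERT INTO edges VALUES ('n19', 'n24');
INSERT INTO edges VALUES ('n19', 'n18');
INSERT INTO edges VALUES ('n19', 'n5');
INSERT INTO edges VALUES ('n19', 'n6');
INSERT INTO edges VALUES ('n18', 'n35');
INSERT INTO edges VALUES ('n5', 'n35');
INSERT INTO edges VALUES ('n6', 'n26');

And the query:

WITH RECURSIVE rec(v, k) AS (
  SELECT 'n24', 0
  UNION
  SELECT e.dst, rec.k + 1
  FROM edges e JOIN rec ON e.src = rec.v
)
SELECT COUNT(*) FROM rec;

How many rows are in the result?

3

Base: (n24, k=0).
Iteration 1: edges from {n24} -> (n18, k=1).
Iteration 2: edges from {n18} -> (n35, k=2).
Iteration 3: no outgoing edges from {n35}; recursion stops.
Total rows emitted: 3.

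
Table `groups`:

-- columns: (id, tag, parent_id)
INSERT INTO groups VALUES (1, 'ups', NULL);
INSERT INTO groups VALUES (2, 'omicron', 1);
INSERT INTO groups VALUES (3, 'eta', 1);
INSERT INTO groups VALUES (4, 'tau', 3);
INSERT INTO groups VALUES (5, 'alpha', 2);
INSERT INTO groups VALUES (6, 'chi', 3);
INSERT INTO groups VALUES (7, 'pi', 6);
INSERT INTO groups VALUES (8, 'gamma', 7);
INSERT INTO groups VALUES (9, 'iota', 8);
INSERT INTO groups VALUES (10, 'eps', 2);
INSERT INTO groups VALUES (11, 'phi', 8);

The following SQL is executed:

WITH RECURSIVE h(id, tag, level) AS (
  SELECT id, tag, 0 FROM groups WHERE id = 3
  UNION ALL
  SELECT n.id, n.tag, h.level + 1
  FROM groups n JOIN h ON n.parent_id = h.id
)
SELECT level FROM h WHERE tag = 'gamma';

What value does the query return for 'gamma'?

Base: id=3 (eta) at level 0.
Iteration 1: rows with parent_id in {3} -> tau (id 4, level 1), chi (id 6, level 1).
Iteration 2: rows with parent_id in {4,6} -> pi (id 7, level 2).
Iteration 3: rows with parent_id in {7} -> gamma (id 8, level 3).
Iteration 4: rows with parent_id in {8} -> iota (id 9, level 4), phi (id 11, level 4).
Iteration 5: no rows with parent_id in {9,11}; recursion stops.

3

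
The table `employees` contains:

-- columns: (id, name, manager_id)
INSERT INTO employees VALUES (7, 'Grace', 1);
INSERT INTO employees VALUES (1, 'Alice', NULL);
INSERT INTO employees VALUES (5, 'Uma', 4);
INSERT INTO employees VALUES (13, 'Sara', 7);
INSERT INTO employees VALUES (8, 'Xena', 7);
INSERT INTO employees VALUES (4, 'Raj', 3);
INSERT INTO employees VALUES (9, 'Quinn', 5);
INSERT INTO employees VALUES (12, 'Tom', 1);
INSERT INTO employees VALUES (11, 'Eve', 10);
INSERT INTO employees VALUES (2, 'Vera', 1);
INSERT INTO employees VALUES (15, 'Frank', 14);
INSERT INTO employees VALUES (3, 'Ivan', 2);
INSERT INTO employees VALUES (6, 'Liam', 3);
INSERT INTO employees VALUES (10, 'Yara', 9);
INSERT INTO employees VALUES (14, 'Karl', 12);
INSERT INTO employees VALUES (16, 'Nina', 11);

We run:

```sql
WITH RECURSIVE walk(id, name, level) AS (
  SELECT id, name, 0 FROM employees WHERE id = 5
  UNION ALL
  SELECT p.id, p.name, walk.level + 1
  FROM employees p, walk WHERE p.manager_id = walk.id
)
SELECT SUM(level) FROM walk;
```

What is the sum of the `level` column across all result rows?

Base: id=5 (Uma) at level 0.
Iteration 1: rows with manager_id in {5} -> Quinn (id 9, level 1).
Iteration 2: rows with manager_id in {9} -> Yara (id 10, level 2).
Iteration 3: rows with manager_id in {10} -> Eve (id 11, level 3).
Iteration 4: rows with manager_id in {11} -> Nina (id 16, level 4).
Iteration 5: no rows with manager_id in {16}; recursion stops.
SUM(level) = 0 + 1 + 2 + 3 + 4 = 10.

10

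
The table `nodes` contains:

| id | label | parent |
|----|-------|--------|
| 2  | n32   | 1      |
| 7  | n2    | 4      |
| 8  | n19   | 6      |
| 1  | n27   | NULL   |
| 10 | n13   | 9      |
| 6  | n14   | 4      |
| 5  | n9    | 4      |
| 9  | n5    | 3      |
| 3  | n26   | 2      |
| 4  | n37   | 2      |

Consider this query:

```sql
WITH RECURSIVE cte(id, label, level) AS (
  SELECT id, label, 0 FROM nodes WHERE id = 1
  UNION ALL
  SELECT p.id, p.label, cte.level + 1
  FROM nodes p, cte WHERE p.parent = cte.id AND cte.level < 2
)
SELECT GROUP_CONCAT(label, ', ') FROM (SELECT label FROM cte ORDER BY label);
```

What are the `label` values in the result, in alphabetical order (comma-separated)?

n26, n27, n32, n37

Base: id=1 (n27) at level 0.
Iteration 1: rows with parent in {1} -> n32 (id 2, level 1).
Iteration 2: rows with parent in {2} -> n26 (id 3, level 2), n37 (id 4, level 2).
Iteration 3: level < 2 fails for all current rows; recursion stops.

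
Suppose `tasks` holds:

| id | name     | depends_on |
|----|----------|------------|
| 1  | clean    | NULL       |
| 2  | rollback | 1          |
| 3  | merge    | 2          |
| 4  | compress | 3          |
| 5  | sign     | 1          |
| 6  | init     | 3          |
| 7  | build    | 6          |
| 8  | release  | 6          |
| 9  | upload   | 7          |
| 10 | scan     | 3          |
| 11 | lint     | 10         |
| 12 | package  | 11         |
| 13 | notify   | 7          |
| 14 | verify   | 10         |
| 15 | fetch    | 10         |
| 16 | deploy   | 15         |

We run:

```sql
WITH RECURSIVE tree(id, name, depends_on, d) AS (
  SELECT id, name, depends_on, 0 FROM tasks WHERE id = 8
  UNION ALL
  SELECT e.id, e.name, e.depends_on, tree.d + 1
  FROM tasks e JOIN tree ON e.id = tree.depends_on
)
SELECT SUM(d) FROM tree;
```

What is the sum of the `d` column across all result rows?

Base: id=8 (release), depends_on=6, d 0.
Iteration 1: join on id=6 -> init (id 6, depends_on=3, d 1).
Iteration 2: join on id=3 -> merge (id 3, depends_on=2, d 2).
Iteration 3: join on id=2 -> rollback (id 2, depends_on=1, d 3).
Iteration 4: join on id=1 -> clean (id 1, depends_on=NULL, d 4).
Iteration 5: depends_on is NULL; no match; recursion stops.
SUM(d) = 0 + 1 + 2 + 3 + 4 = 10.

10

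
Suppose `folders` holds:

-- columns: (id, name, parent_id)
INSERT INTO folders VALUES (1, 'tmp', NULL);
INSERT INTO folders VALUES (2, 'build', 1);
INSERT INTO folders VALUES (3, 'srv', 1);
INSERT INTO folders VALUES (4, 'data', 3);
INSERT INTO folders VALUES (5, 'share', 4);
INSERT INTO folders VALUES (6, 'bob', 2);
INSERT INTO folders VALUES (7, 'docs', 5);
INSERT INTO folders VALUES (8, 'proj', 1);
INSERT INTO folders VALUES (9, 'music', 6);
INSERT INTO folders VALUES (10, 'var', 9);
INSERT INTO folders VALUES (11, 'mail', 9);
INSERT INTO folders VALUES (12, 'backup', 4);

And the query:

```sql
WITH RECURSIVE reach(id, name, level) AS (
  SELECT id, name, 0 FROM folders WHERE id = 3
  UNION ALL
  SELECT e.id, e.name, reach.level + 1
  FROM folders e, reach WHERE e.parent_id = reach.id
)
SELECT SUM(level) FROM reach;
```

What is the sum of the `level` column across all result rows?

Base: id=3 (srv) at level 0.
Iteration 1: rows with parent_id in {3} -> data (id 4, level 1).
Iteration 2: rows with parent_id in {4} -> share (id 5, level 2), backup (id 12, level 2).
Iteration 3: rows with parent_id in {5,12} -> docs (id 7, level 3).
Iteration 4: no rows with parent_id in {7}; recursion stops.
SUM(level) = 0 + 1 + 2 + 2 + 3 = 8.

8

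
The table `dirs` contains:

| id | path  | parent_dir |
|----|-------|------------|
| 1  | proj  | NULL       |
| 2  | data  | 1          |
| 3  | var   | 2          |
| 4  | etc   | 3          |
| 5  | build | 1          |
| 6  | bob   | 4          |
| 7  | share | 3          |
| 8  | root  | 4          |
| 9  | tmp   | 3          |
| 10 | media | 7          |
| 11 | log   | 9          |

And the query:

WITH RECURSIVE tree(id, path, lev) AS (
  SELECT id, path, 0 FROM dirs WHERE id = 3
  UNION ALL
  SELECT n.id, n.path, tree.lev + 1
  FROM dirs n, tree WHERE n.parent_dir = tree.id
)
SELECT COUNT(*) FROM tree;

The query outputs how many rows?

8

Base: id=3 (var) at lev 0.
Iteration 1: rows with parent_dir in {3} -> etc (id 4, lev 1), share (id 7, lev 1), tmp (id 9, lev 1).
Iteration 2: rows with parent_dir in {4,7,9} -> bob (id 6, lev 2), root (id 8, lev 2), media (id 10, lev 2), log (id 11, lev 2).
Iteration 3: no rows with parent_dir in {6,8,10,11}; recursion stops.
Total rows emitted: 8.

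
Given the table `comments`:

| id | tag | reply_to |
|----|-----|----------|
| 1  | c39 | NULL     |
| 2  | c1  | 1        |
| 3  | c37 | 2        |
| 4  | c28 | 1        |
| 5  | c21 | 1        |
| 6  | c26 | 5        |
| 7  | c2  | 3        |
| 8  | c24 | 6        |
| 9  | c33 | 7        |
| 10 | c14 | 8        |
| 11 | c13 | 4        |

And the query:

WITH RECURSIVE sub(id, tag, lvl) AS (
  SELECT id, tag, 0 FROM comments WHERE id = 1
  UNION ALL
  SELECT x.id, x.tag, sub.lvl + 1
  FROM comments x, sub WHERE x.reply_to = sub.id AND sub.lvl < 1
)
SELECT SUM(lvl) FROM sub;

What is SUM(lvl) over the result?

3

Base: id=1 (c39) at lvl 0.
Iteration 1: rows with reply_to in {1} -> c1 (id 2, lvl 1), c28 (id 4, lvl 1), c21 (id 5, lvl 1).
Iteration 2: lvl < 1 fails for all current rows; recursion stops.
SUM(lvl) = 0 + 1 + 1 + 1 = 3.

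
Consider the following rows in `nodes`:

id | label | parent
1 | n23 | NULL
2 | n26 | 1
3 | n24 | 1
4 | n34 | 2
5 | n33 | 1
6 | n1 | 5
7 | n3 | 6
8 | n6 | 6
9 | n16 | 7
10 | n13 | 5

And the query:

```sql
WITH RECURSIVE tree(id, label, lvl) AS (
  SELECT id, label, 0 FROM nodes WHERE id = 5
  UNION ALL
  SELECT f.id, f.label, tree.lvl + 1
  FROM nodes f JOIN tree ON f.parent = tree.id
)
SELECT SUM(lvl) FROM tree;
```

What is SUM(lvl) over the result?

9

Base: id=5 (n33) at lvl 0.
Iteration 1: rows with parent in {5} -> n1 (id 6, lvl 1), n13 (id 10, lvl 1).
Iteration 2: rows with parent in {6,10} -> n3 (id 7, lvl 2), n6 (id 8, lvl 2).
Iteration 3: rows with parent in {7,8} -> n16 (id 9, lvl 3).
Iteration 4: no rows with parent in {9}; recursion stops.
SUM(lvl) = 0 + 1 + 1 + 2 + 2 + 3 = 9.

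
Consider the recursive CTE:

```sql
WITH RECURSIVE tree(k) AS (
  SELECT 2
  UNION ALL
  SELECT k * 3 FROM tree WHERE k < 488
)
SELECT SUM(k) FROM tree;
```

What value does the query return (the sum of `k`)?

2186

Base: k=2.
Iteration 1: 2 < 488 holds -> k = 2 * 3 = 6.
Iteration 2: 6 < 488 holds -> k = 6 * 3 = 18.
Iteration 3: 18 < 488 holds -> k = 18 * 3 = 54.
Iteration 4: 54 < 488 holds -> k = 54 * 3 = 162.
Iteration 5: 162 < 488 holds -> k = 162 * 3 = 486.
Iteration 6: 486 < 488 holds -> k = 486 * 3 = 1458.
Iteration 7: 1458 < 488 fails; recursion stops.
SUM(k) = 2 + 6 + 18 + 54 + 162 + 486 + 1458 = 2186.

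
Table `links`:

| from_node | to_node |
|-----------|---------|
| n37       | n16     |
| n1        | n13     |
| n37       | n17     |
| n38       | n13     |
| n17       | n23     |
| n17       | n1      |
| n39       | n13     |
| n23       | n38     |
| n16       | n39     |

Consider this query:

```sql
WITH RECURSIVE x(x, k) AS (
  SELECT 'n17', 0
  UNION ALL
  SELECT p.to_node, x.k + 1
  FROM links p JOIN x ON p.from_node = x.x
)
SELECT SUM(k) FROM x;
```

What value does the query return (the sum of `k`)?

Base: (n17, k=0).
Iteration 1: edges from {n17} -> (n1, k=1), (n23, k=1).
Iteration 2: edges from {n1,n23} -> (n13, k=2), (n38, k=2).
Iteration 3: edges from {n13,n38} -> (n13, k=3).
Iteration 4: no outgoing edges from {n13}; recursion stops.
SUM(k) = 0 + 1 + 1 + 2 + 2 + 3 = 9.

9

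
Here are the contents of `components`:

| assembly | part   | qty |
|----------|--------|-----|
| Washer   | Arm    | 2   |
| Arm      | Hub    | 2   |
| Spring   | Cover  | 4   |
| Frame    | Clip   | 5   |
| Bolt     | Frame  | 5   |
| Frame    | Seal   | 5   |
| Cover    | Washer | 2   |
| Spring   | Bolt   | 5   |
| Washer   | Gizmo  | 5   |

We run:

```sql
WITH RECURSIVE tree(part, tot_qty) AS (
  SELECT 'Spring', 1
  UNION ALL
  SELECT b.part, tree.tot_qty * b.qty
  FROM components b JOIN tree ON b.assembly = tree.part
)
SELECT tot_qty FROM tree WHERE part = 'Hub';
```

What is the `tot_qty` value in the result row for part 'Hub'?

32

Base: (Spring, tot_qty=1).
Iteration 1: components of {Spring} -> Bolt = 1*5 = 5, Cover = 1*4 = 4.
Iteration 2: components of {Bolt,Cover} -> Frame = 5*5 = 25, Washer = 4*2 = 8.
Iteration 3: components of {Frame,Washer} -> Arm = 8*2 = 16, Clip = 25*5 = 125, Gizmo = 8*5 = 40, Seal = 25*5 = 125.
Iteration 4: components of {Arm,Clip,Gizmo,Seal} -> Hub = 16*2 = 32.
Iteration 5: no further components; recursion stops.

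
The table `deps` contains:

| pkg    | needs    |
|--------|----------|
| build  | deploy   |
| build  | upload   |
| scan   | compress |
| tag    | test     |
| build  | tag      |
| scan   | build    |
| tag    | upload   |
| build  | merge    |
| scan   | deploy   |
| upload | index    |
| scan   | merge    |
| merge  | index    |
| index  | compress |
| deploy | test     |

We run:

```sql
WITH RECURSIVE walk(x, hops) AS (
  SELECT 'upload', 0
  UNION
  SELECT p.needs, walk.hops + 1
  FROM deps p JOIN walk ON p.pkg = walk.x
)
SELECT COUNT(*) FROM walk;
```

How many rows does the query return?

3

Base: (upload, hops=0).
Iteration 1: edges from {upload} -> (index, hops=1).
Iteration 2: edges from {index} -> (compress, hops=2).
Iteration 3: no outgoing edges from {compress}; recursion stops.
Total rows emitted: 3.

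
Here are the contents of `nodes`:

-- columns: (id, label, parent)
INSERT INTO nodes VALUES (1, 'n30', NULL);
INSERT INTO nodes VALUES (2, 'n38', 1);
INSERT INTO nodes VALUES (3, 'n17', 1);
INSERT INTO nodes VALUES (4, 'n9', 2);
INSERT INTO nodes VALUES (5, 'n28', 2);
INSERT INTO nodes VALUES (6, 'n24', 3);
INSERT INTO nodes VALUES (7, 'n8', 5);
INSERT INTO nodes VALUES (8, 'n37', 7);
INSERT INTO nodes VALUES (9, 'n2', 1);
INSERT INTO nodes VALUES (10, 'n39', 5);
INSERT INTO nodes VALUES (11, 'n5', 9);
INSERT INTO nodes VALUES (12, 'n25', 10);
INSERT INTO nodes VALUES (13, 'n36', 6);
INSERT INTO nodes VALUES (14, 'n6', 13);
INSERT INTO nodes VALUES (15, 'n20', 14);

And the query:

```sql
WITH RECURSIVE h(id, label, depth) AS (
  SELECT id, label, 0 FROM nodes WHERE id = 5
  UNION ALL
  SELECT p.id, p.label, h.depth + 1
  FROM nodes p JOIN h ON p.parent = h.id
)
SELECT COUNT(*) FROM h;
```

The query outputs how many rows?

5

Base: id=5 (n28) at depth 0.
Iteration 1: rows with parent in {5} -> n8 (id 7, depth 1), n39 (id 10, depth 1).
Iteration 2: rows with parent in {7,10} -> n37 (id 8, depth 2), n25 (id 12, depth 2).
Iteration 3: no rows with parent in {8,12}; recursion stops.
Total rows emitted: 5.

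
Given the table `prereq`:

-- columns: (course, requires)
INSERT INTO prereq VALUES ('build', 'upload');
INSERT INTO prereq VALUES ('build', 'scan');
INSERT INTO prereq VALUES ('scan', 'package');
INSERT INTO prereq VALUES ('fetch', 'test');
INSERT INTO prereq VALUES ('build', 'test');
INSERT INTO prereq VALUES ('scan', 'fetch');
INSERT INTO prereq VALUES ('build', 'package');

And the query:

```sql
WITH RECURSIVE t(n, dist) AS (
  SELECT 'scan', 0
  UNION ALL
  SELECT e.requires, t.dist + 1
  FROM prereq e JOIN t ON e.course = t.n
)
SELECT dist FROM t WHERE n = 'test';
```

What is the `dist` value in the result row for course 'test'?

Base: (scan, dist=0).
Iteration 1: edges from {scan} -> (fetch, dist=1), (package, dist=1).
Iteration 2: edges from {fetch,package} -> (test, dist=2).
Iteration 3: no outgoing edges from {test}; recursion stops.

2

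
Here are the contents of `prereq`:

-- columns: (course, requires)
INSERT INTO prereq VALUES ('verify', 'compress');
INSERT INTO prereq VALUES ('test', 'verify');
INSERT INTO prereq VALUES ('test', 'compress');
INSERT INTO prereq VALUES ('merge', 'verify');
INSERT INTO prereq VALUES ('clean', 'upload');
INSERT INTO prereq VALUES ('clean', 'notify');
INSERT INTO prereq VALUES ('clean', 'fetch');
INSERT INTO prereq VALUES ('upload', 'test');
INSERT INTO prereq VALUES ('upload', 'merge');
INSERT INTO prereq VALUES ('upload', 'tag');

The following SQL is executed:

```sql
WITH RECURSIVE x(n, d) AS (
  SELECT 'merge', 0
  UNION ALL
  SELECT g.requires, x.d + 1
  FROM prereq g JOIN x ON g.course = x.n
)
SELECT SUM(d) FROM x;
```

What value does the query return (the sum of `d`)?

Base: (merge, d=0).
Iteration 1: edges from {merge} -> (verify, d=1).
Iteration 2: edges from {verify} -> (compress, d=2).
Iteration 3: no outgoing edges from {compress}; recursion stops.
SUM(d) = 0 + 1 + 2 = 3.

3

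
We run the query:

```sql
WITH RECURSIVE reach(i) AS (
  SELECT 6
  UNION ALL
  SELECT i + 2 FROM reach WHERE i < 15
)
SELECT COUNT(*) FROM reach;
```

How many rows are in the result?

Base: i=6.
Iteration 1: 6 < 15 holds -> i = 6 + 2 = 8.
Iteration 2: 8 < 15 holds -> i = 8 + 2 = 10.
Iteration 3: 10 < 15 holds -> i = 10 + 2 = 12.
Iteration 4: 12 < 15 holds -> i = 12 + 2 = 14.
Iteration 5: 14 < 15 holds -> i = 14 + 2 = 16.
Iteration 6: 16 < 15 fails; recursion stops.
Total rows emitted: 6.

6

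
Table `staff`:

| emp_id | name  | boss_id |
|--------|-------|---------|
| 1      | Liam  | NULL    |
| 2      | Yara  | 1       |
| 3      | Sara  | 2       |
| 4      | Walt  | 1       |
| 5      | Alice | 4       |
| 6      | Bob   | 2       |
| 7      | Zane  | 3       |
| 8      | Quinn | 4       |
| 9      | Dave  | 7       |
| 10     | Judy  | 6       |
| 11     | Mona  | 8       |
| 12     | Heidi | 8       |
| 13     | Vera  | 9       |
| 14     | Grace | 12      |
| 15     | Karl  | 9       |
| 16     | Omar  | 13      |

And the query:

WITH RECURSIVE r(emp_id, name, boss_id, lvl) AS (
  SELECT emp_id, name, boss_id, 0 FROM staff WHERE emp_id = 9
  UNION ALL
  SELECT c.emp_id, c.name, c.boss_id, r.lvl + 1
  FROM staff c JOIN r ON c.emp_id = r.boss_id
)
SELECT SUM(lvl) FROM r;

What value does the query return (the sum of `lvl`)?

Base: emp_id=9 (Dave), boss_id=7, lvl 0.
Iteration 1: join on emp_id=7 -> Zane (id 7, boss_id=3, lvl 1).
Iteration 2: join on emp_id=3 -> Sara (id 3, boss_id=2, lvl 2).
Iteration 3: join on emp_id=2 -> Yara (id 2, boss_id=1, lvl 3).
Iteration 4: join on emp_id=1 -> Liam (id 1, boss_id=NULL, lvl 4).
Iteration 5: boss_id is NULL; no match; recursion stops.
SUM(lvl) = 0 + 1 + 2 + 3 + 4 = 10.

10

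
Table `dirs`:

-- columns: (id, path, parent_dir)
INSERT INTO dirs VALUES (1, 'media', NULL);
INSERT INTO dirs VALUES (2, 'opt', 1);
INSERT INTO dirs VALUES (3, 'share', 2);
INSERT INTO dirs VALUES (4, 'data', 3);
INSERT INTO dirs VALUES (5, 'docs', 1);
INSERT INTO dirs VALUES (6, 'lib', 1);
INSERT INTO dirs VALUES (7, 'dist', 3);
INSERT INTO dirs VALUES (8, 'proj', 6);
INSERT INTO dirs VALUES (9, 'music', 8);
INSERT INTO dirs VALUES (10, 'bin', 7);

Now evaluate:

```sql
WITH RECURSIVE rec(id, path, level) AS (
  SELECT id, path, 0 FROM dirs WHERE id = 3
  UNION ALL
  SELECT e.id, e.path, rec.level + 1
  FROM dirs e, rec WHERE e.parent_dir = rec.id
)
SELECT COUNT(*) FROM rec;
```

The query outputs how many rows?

Base: id=3 (share) at level 0.
Iteration 1: rows with parent_dir in {3} -> data (id 4, level 1), dist (id 7, level 1).
Iteration 2: rows with parent_dir in {4,7} -> bin (id 10, level 2).
Iteration 3: no rows with parent_dir in {10}; recursion stops.
Total rows emitted: 4.

4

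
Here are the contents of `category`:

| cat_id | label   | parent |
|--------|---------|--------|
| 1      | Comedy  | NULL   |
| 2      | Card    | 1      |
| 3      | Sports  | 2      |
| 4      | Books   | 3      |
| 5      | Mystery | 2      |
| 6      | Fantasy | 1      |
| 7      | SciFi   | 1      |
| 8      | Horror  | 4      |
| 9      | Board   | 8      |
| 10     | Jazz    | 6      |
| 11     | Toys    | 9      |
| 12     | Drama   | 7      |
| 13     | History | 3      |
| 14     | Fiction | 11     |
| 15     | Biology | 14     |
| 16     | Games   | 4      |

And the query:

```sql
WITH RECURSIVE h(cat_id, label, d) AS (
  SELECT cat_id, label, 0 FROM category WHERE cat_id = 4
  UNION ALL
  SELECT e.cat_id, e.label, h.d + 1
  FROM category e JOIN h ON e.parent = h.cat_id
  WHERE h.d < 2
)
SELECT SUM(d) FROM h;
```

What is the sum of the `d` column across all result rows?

4

Base: cat_id=4 (Books) at d 0.
Iteration 1: rows with parent in {4} -> Horror (id 8, d 1), Games (id 16, d 1).
Iteration 2: rows with parent in {8,16} -> Board (id 9, d 2).
Iteration 3: d < 2 fails for all current rows; recursion stops.
SUM(d) = 0 + 1 + 1 + 2 = 4.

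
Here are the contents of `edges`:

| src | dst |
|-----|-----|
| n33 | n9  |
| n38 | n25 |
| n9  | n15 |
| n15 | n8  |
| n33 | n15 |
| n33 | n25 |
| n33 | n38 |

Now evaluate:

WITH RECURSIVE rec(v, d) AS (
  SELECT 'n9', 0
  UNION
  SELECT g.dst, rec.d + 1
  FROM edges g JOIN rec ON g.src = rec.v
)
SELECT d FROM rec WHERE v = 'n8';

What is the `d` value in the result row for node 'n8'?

2

Base: (n9, d=0).
Iteration 1: edges from {n9} -> (n15, d=1).
Iteration 2: edges from {n15} -> (n8, d=2).
Iteration 3: no outgoing edges from {n8}; recursion stops.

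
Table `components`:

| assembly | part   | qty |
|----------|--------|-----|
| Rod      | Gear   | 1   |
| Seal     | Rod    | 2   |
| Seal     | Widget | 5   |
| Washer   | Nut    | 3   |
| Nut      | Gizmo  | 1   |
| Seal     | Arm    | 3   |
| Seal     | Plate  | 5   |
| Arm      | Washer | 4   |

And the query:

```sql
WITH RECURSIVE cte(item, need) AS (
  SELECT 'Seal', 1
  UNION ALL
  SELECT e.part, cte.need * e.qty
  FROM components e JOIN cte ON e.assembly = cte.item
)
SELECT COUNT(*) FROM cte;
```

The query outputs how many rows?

Base: (Seal, need=1).
Iteration 1: components of {Seal} -> Arm = 1*3 = 3, Plate = 1*5 = 5, Rod = 1*2 = 2, Widget = 1*5 = 5.
Iteration 2: components of {Arm,Plate,Rod,Widget} -> Gear = 2*1 = 2, Washer = 3*4 = 12.
Iteration 3: components of {Gear,Washer} -> Nut = 12*3 = 36.
Iteration 4: components of {Nut} -> Gizmo = 36*1 = 36.
Iteration 5: no further components; recursion stops.
Total rows emitted: 9.

9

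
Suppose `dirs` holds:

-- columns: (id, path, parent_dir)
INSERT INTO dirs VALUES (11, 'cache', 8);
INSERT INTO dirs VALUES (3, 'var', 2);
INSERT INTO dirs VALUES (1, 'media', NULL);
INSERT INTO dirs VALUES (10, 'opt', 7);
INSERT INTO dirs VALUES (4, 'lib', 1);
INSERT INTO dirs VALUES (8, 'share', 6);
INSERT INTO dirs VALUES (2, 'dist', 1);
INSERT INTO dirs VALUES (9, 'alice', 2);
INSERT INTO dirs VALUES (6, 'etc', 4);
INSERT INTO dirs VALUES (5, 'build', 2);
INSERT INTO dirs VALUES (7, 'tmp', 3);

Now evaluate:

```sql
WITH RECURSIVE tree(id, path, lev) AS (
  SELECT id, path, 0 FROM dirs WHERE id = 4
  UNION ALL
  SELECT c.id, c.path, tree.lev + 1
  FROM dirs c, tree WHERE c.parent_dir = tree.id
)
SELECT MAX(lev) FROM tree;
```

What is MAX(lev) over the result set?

3

Base: id=4 (lib) at lev 0.
Iteration 1: rows with parent_dir in {4} -> etc (id 6, lev 1).
Iteration 2: rows with parent_dir in {6} -> share (id 8, lev 2).
Iteration 3: rows with parent_dir in {8} -> cache (id 11, lev 3).
Iteration 4: no rows with parent_dir in {11}; recursion stops.
lev values: 0, 1, 2, 3; the maximum is 3.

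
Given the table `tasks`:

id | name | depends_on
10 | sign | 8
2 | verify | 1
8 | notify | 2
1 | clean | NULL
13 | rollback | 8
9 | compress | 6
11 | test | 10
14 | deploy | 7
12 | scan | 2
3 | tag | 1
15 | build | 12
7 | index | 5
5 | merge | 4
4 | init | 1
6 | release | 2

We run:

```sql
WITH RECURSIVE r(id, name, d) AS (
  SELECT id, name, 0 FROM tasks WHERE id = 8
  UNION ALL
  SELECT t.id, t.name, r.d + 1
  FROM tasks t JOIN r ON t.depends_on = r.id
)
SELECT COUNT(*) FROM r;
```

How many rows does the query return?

4

Base: id=8 (notify) at d 0.
Iteration 1: rows with depends_on in {8} -> sign (id 10, d 1), rollback (id 13, d 1).
Iteration 2: rows with depends_on in {10,13} -> test (id 11, d 2).
Iteration 3: no rows with depends_on in {11}; recursion stops.
Total rows emitted: 4.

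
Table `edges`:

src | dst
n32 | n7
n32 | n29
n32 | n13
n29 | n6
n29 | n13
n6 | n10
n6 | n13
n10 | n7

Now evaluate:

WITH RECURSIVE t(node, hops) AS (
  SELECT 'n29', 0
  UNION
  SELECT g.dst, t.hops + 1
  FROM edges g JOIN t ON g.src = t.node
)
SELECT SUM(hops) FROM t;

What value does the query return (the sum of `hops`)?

9

Base: (n29, hops=0).
Iteration 1: edges from {n29} -> (n13, hops=1), (n6, hops=1).
Iteration 2: edges from {n13,n6} -> (n10, hops=2), (n13, hops=2).
Iteration 3: edges from {n10,n13} -> (n7, hops=3).
Iteration 4: no outgoing edges from {n7}; recursion stops.
SUM(hops) = 0 + 1 + 1 + 2 + 2 + 3 = 9.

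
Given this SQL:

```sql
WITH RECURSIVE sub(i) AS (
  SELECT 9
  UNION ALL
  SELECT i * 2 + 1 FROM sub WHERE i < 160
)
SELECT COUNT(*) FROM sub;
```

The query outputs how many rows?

6

Base: i=9.
Iteration 1: 9 < 160 holds -> i = 9 * 2 + 1 = 19.
Iteration 2: 19 < 160 holds -> i = 19 * 2 + 1 = 39.
Iteration 3: 39 < 160 holds -> i = 39 * 2 + 1 = 79.
Iteration 4: 79 < 160 holds -> i = 79 * 2 + 1 = 159.
Iteration 5: 159 < 160 holds -> i = 159 * 2 + 1 = 319.
Iteration 6: 319 < 160 fails; recursion stops.
Total rows emitted: 6.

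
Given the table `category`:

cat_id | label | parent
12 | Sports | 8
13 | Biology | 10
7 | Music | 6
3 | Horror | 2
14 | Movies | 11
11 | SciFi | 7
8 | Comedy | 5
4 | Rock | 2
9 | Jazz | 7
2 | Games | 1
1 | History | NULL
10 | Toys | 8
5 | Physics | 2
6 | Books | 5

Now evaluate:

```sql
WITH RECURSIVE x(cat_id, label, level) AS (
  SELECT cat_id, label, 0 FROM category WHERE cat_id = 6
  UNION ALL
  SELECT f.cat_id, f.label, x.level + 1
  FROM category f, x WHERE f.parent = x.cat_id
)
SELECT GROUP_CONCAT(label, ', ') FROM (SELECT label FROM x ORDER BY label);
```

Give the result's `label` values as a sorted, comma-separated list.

Books, Jazz, Movies, Music, SciFi

Base: cat_id=6 (Books) at level 0.
Iteration 1: rows with parent in {6} -> Music (id 7, level 1).
Iteration 2: rows with parent in {7} -> Jazz (id 9, level 2), SciFi (id 11, level 2).
Iteration 3: rows with parent in {9,11} -> Movies (id 14, level 3).
Iteration 4: no rows with parent in {14}; recursion stops.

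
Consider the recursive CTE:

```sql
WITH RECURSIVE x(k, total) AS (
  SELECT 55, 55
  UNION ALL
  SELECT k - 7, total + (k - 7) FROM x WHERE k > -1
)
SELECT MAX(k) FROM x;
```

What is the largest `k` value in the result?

Base: k=55, total=55.
Iteration 1: 55 > -1 holds -> k = 55 - 7 = 48, total = 55 + 48 = 103.
Iteration 2: 48 > -1 holds -> k = 48 - 7 = 41, total = 103 + 41 = 144.
Iteration 3: 41 > -1 holds -> k = 41 - 7 = 34, total = 144 + 34 = 178.
Iteration 4: 34 > -1 holds -> k = 34 - 7 = 27, total = 178 + 27 = 205.
Iteration 5: 27 > -1 holds -> k = 27 - 7 = 20, total = 205 + 20 = 225.
Iteration 6: 20 > -1 holds -> k = 20 - 7 = 13, total = 225 + 13 = 238.
Iteration 7: 13 > -1 holds -> k = 13 - 7 = 6, total = 238 + 6 = 244.
Iteration 8: 6 > -1 holds -> k = 6 - 7 = -1, total = 244 + -1 = 243.
Iteration 9: -1 > -1 fails; recursion stops.
k values: 55, 48, 41, 34, 27, 20, 13, 6, -1; the maximum is 55.

55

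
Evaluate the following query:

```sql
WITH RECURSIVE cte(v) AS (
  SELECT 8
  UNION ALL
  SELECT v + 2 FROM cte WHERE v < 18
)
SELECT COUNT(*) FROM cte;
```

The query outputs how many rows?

Base: v=8.
Iteration 1: 8 < 18 holds -> v = 8 + 2 = 10.
Iteration 2: 10 < 18 holds -> v = 10 + 2 = 12.
Iteration 3: 12 < 18 holds -> v = 12 + 2 = 14.
Iteration 4: 14 < 18 holds -> v = 14 + 2 = 16.
Iteration 5: 16 < 18 holds -> v = 16 + 2 = 18.
Iteration 6: 18 < 18 fails; recursion stops.
Total rows emitted: 6.

6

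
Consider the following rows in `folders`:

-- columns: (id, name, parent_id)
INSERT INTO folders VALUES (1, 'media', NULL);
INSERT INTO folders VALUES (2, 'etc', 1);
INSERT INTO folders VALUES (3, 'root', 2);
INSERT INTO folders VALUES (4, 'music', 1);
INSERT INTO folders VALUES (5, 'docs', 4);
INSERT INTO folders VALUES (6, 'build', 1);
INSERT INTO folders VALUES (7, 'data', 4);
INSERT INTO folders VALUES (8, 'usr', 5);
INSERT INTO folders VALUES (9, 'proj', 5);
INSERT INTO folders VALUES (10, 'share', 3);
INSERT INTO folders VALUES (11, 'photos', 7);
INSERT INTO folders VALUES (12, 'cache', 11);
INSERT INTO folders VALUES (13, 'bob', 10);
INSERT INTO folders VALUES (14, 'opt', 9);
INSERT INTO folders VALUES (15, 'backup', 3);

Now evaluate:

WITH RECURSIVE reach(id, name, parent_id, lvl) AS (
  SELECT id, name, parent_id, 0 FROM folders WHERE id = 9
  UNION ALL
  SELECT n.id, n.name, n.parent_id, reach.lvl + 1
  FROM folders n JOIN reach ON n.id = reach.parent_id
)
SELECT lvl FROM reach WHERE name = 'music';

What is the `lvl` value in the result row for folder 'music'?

Base: id=9 (proj), parent_id=5, lvl 0.
Iteration 1: join on id=5 -> docs (id 5, parent_id=4, lvl 1).
Iteration 2: join on id=4 -> music (id 4, parent_id=1, lvl 2).
Iteration 3: join on id=1 -> media (id 1, parent_id=NULL, lvl 3).
Iteration 4: parent_id is NULL; no match; recursion stops.

2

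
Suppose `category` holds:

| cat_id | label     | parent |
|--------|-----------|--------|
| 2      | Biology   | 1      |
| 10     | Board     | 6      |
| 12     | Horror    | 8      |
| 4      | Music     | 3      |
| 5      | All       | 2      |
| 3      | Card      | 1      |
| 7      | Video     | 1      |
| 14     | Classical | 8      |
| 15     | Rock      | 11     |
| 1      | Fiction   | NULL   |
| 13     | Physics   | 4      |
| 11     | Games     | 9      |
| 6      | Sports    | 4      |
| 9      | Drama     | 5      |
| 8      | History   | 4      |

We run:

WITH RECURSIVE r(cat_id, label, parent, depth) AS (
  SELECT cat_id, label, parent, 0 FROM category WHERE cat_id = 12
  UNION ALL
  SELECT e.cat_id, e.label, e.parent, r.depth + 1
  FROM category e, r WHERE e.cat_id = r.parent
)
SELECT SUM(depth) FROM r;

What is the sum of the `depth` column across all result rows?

10

Base: cat_id=12 (Horror), parent=8, depth 0.
Iteration 1: join on cat_id=8 -> History (id 8, parent=4, depth 1).
Iteration 2: join on cat_id=4 -> Music (id 4, parent=3, depth 2).
Iteration 3: join on cat_id=3 -> Card (id 3, parent=1, depth 3).
Iteration 4: join on cat_id=1 -> Fiction (id 1, parent=NULL, depth 4).
Iteration 5: parent is NULL; no match; recursion stops.
SUM(depth) = 0 + 1 + 2 + 3 + 4 = 10.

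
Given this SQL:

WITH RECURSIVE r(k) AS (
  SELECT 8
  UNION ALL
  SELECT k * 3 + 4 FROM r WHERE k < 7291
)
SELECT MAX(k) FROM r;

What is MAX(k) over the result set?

Base: k=8.
Iteration 1: 8 < 7291 holds -> k = 8 * 3 + 4 = 28.
Iteration 2: 28 < 7291 holds -> k = 28 * 3 + 4 = 88.
Iteration 3: 88 < 7291 holds -> k = 88 * 3 + 4 = 268.
Iteration 4: 268 < 7291 holds -> k = 268 * 3 + 4 = 808.
Iteration 5: 808 < 7291 holds -> k = 808 * 3 + 4 = 2428.
Iteration 6: 2428 < 7291 holds -> k = 2428 * 3 + 4 = 7288.
Iteration 7: 7288 < 7291 holds -> k = 7288 * 3 + 4 = 21868.
Iteration 8: 21868 < 7291 fails; recursion stops.
k values: 8, 28, 88, 268, 808, 2428, 7288, 21868; the maximum is 21868.

21868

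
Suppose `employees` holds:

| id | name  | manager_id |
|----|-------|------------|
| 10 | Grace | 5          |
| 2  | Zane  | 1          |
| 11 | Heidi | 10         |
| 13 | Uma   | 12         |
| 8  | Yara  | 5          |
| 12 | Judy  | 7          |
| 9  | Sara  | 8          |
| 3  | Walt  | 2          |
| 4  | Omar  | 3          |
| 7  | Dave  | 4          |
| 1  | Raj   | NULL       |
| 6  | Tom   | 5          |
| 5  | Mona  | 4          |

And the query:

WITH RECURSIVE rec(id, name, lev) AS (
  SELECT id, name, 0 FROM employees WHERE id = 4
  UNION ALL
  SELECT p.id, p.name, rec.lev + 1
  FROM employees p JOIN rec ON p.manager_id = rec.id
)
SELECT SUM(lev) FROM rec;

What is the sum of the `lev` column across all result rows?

19

Base: id=4 (Omar) at lev 0.
Iteration 1: rows with manager_id in {4} -> Mona (id 5, lev 1), Dave (id 7, lev 1).
Iteration 2: rows with manager_id in {5,7} -> Tom (id 6, lev 2), Yara (id 8, lev 2), Grace (id 10, lev 2), Judy (id 12, lev 2).
Iteration 3: rows with manager_id in {6,8,10,12} -> Sara (id 9, lev 3), Heidi (id 11, lev 3), Uma (id 13, lev 3).
Iteration 4: no rows with manager_id in {9,11,13}; recursion stops.
SUM(lev) = 0 + 1 + 1 + 2 + 2 + 2 + 2 + 3 + 3 + 3 = 19.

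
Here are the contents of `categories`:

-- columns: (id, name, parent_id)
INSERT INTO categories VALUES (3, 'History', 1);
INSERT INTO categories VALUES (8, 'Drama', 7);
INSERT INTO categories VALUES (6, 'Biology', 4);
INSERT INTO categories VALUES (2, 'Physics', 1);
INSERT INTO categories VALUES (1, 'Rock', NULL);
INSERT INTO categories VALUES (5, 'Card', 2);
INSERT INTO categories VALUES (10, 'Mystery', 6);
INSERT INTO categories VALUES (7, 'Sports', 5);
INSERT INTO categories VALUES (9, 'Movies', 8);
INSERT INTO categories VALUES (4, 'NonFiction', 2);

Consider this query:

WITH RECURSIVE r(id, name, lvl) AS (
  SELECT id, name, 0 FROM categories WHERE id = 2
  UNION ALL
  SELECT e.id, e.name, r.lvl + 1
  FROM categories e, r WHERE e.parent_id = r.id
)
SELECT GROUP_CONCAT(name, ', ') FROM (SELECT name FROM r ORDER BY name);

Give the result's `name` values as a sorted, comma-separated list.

Base: id=2 (Physics) at lvl 0.
Iteration 1: rows with parent_id in {2} -> NonFiction (id 4, lvl 1), Card (id 5, lvl 1).
Iteration 2: rows with parent_id in {4,5} -> Biology (id 6, lvl 2), Sports (id 7, lvl 2).
Iteration 3: rows with parent_id in {6,7} -> Drama (id 8, lvl 3), Mystery (id 10, lvl 3).
Iteration 4: rows with parent_id in {8,10} -> Movies (id 9, lvl 4).
Iteration 5: no rows with parent_id in {9}; recursion stops.

Biology, Card, Drama, Movies, Mystery, NonFiction, Physics, Sports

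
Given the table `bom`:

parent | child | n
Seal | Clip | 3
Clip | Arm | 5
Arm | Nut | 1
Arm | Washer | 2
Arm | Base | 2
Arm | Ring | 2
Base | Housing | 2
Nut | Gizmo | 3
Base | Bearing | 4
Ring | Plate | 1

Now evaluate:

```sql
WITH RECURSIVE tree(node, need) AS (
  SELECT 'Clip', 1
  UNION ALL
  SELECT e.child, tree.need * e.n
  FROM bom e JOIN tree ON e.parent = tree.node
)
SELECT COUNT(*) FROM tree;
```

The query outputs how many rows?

10

Base: (Clip, need=1).
Iteration 1: components of {Clip} -> Arm = 1*5 = 5.
Iteration 2: components of {Arm} -> Base = 5*2 = 10, Nut = 5*1 = 5, Ring = 5*2 = 10, Washer = 5*2 = 10.
Iteration 3: components of {Base,Nut,Ring,Washer} -> Bearing = 10*4 = 40, Gizmo = 5*3 = 15, Housing = 10*2 = 20, Plate = 10*1 = 10.
Iteration 4: no further components; recursion stops.
Total rows emitted: 10.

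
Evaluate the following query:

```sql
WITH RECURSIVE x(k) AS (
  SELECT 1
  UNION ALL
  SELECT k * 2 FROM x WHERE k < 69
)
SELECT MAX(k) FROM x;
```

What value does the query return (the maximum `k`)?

Base: k=1.
Iteration 1: 1 < 69 holds -> k = 1 * 2 = 2.
Iteration 2: 2 < 69 holds -> k = 2 * 2 = 4.
Iteration 3: 4 < 69 holds -> k = 4 * 2 = 8.
Iteration 4: 8 < 69 holds -> k = 8 * 2 = 16.
Iteration 5: 16 < 69 holds -> k = 16 * 2 = 32.
Iteration 6: 32 < 69 holds -> k = 32 * 2 = 64.
Iteration 7: 64 < 69 holds -> k = 64 * 2 = 128.
Iteration 8: 128 < 69 fails; recursion stops.
k values: 1, 2, 4, 8, 16, 32, 64, 128; the maximum is 128.

128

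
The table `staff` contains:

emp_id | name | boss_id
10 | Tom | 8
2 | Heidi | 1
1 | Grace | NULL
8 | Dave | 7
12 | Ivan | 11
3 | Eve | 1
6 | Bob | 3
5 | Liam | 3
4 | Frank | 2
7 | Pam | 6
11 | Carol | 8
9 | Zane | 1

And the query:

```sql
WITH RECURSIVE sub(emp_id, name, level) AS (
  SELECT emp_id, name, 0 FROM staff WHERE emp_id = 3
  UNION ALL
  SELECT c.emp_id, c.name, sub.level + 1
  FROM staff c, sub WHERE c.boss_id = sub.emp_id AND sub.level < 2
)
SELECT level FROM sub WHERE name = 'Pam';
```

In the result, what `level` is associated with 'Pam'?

Base: emp_id=3 (Eve) at level 0.
Iteration 1: rows with boss_id in {3} -> Liam (id 5, level 1), Bob (id 6, level 1).
Iteration 2: rows with boss_id in {5,6} -> Pam (id 7, level 2).
Iteration 3: level < 2 fails for all current rows; recursion stops.

2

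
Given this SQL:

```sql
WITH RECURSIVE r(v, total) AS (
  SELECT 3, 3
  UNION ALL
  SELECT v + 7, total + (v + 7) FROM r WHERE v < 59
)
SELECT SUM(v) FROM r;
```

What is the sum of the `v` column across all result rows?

Base: v=3, total=3.
Iteration 1: 3 < 59 holds -> v = 3 + 7 = 10, total = 3 + 10 = 13.
Iteration 2: 10 < 59 holds -> v = 10 + 7 = 17, total = 13 + 17 = 30.
Iteration 3: 17 < 59 holds -> v = 17 + 7 = 24, total = 30 + 24 = 54.
Iteration 4: 24 < 59 holds -> v = 24 + 7 = 31, total = 54 + 31 = 85.
Iteration 5: 31 < 59 holds -> v = 31 + 7 = 38, total = 85 + 38 = 123.
Iteration 6: 38 < 59 holds -> v = 38 + 7 = 45, total = 123 + 45 = 168.
Iteration 7: 45 < 59 holds -> v = 45 + 7 = 52, total = 168 + 52 = 220.
Iteration 8: 52 < 59 holds -> v = 52 + 7 = 59, total = 220 + 59 = 279.
Iteration 9: 59 < 59 fails; recursion stops.
SUM(v) = 3 + 10 + 17 + 24 + 31 + 38 + 45 + 52 + 59 = 279.

279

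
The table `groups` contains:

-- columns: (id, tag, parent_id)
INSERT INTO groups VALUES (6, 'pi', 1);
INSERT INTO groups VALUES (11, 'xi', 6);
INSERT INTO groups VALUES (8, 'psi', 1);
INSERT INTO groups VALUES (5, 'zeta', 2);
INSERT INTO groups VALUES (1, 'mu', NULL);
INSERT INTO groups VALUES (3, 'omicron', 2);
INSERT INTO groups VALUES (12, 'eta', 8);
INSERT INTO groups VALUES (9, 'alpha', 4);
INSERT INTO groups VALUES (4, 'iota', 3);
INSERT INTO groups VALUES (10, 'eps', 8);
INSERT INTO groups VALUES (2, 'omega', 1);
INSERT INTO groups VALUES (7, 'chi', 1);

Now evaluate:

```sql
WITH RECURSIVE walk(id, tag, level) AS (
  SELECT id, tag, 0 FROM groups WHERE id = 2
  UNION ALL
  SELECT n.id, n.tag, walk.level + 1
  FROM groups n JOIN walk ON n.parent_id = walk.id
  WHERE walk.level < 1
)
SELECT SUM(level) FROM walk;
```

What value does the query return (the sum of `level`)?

2

Base: id=2 (omega) at level 0.
Iteration 1: rows with parent_id in {2} -> omicron (id 3, level 1), zeta (id 5, level 1).
Iteration 2: level < 1 fails for all current rows; recursion stops.
SUM(level) = 0 + 1 + 1 = 2.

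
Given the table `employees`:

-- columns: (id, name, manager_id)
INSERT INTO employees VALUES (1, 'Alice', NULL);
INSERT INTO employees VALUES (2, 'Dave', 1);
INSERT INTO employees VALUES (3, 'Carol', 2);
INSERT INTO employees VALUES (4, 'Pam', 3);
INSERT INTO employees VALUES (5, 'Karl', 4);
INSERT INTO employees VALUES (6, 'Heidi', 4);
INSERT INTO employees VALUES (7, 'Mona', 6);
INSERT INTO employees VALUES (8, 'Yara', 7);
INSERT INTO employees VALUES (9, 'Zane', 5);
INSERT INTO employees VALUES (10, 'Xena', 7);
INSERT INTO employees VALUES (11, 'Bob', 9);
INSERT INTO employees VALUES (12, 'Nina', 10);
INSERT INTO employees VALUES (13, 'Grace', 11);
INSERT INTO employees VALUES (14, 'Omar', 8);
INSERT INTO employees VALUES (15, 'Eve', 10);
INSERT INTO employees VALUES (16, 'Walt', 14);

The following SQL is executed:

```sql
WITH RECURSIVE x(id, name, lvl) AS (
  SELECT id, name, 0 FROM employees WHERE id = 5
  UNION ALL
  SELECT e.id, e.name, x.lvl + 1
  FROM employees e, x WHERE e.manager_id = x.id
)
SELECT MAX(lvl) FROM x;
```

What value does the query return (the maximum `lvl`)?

3

Base: id=5 (Karl) at lvl 0.
Iteration 1: rows with manager_id in {5} -> Zane (id 9, lvl 1).
Iteration 2: rows with manager_id in {9} -> Bob (id 11, lvl 2).
Iteration 3: rows with manager_id in {11} -> Grace (id 13, lvl 3).
Iteration 4: no rows with manager_id in {13}; recursion stops.
lvl values: 0, 1, 2, 3; the maximum is 3.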